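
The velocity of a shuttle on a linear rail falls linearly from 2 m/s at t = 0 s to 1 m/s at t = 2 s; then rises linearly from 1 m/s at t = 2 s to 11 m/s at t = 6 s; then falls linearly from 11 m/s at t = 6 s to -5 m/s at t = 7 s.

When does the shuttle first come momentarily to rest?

t = 6.6875 s

v changes sign on 6–7 s (from 11 to -5); the graph is linear there, so v = 0 at t = 6 + (-11)·(7 − 6)/(-5 − 11) = 6.6875 s.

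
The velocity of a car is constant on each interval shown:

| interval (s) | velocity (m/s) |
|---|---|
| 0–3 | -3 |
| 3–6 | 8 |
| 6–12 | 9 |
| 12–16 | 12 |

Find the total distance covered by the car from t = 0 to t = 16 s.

135 m

Total distance travelled is ∫|v| dt — sum the magnitudes of each area piece.
0–3 s: |-3| × 3 = 9 m
3–6 s: |8| × 3 = 24 m
6–12 s: |9| × 6 = 54 m
12–16 s: |12| × 4 = 48 m
Total distance = 135 m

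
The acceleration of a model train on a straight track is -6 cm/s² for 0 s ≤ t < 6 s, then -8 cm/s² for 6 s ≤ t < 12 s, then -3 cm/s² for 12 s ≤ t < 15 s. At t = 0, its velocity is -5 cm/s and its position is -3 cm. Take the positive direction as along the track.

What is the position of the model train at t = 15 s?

On each constant-a segment, Δv = aΔt and Δx = v₀Δt + ½aΔt²; chain segment to segment.
0–6 s: v starts -5 cm/s; Δx = -5·6 + ½·-6·6² = -138 cm; v ends -41 cm/s.
6–12 s: v starts -41 cm/s; Δx = -41·6 + ½·-8·6² = -390 cm; v ends -89 cm/s.
12–15 s: v starts -89 cm/s; Δx = -89·3 + ½·-3·3² = -280.5 cm; v ends -98 cm/s.
x(15) = -3 + Σ Δx = -811.5 cm.

-811.5 cm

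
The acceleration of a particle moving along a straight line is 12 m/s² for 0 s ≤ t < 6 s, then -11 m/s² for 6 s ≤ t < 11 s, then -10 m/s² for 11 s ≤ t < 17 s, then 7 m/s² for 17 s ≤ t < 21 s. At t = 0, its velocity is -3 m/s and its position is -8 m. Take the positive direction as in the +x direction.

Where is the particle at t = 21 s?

173.5 m

On each constant-a segment, Δv = aΔt and Δx = v₀Δt + ½aΔt²; chain segment to segment.
0–6 s: v starts -3 m/s; Δx = -3·6 + ½·12·6² = 198 m; v ends 69 m/s.
6–11 s: v starts 69 m/s; Δx = 69·5 + ½·-11·5² = 207.5 m; v ends 14 m/s.
11–17 s: v starts 14 m/s; Δx = 14·6 + ½·-10·6² = -96 m; v ends -46 m/s.
17–21 s: v starts -46 m/s; Δx = -46·4 + ½·7·4² = -128 m; v ends -18 m/s.
x(21) = -8 + Σ Δx = 173.5 m.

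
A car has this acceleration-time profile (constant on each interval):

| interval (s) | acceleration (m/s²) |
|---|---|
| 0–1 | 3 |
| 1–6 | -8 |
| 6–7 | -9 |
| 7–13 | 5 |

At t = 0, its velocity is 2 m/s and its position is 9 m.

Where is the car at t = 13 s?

On each constant-a segment, Δv = aΔt and Δx = v₀Δt + ½aΔt²; chain segment to segment.
0–1 s: v starts 2 m/s; Δx = 2·1 + ½·3·1² = 3.5 m; v ends 5 m/s.
1–6 s: v starts 5 m/s; Δx = 5·5 + ½·-8·5² = -75 m; v ends -35 m/s.
6–7 s: v starts -35 m/s; Δx = -35·1 + ½·-9·1² = -39.5 m; v ends -44 m/s.
7–13 s: v starts -44 m/s; Δx = -44·6 + ½·5·6² = -174 m; v ends -14 m/s.
x(13) = 9 + Σ Δx = -276 m.

-276 m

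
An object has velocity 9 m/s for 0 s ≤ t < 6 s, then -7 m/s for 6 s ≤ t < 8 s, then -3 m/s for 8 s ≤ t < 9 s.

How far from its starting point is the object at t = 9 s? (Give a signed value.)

Displacement is the signed area under the v-t curve.
0–6 s: 9 × 6 = 54 m
6–8 s: -7 × 2 = -14 m
8–9 s: -3 × 1 = -3 m
Net displacement = 37 m

37 m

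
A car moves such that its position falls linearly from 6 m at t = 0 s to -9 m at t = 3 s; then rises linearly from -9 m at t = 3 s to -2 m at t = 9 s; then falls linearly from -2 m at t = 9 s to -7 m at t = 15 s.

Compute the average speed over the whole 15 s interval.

1.8 m/s

Average speed = (total path length)/(elapsed time); on a piecewise-linear x-t graph the path length is Σ|Δx|.
0–3 s: |Δx| = |-9 − 6| = 15 m
3–9 s: |Δx| = |-2 − -9| = 7 m
9–15 s: |Δx| = |-7 − -2| = 5 m
Total path = 27 m; average speed = 27/15 = 1.8 m/s.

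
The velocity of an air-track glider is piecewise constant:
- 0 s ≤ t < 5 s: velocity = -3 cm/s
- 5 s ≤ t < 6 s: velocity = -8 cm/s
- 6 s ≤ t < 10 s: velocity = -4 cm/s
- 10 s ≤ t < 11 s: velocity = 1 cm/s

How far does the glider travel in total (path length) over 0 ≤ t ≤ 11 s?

Total distance travelled is ∫|v| dt — sum the magnitudes of each area piece.
0–5 s: |-3| × 5 = 15 cm
5–6 s: |-8| × 1 = 8 cm
6–10 s: |-4| × 4 = 16 cm
10–11 s: |1| × 1 = 1 cm
Total distance = 40 cm

40 cm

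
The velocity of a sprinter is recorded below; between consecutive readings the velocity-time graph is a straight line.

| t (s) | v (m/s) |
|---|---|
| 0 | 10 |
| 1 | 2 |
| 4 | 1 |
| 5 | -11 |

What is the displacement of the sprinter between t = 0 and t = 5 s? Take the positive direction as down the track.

5.5 m

Displacement is the signed area under the v-t curve.
0–1 s: ½(10 + 2)(1) = 6 m
1–4 s: ½(2 + 1)(3) = 4.5 m
4–5 s: ½(1 + -11)(1) = -5 m
Net displacement = 5.5 m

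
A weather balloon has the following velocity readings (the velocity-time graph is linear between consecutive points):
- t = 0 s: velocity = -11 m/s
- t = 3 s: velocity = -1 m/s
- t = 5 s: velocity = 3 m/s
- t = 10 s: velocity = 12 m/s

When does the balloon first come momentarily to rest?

v changes sign on 3–5 s (from -1 to 3); the graph is linear there, so v = 0 at t = 3 + (1)·(5 − 3)/(3 − -1) = 3.5 s.

t = 3.5 s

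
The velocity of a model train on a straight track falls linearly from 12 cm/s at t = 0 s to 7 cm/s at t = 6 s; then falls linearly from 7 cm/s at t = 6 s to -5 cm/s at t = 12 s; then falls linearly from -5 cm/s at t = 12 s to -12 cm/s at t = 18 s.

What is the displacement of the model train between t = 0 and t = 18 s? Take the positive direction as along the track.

Displacement is the signed area under the v-t curve.
0–6 s: ½(12 + 7)(6) = 57 cm
6–12 s: ½(7 + -5)(6) = 6 cm
12–18 s: ½(-5 + -12)(6) = -51 cm
Net displacement = 12 cm

12 cm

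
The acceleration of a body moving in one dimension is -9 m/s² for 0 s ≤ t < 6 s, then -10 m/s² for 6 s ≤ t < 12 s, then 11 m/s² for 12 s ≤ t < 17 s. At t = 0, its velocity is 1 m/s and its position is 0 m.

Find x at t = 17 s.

-1081.5 m

On each constant-a segment, Δv = aΔt and Δx = v₀Δt + ½aΔt²; chain segment to segment.
0–6 s: v starts 1 m/s; Δx = 1·6 + ½·-9·6² = -156 m; v ends -53 m/s.
6–12 s: v starts -53 m/s; Δx = -53·6 + ½·-10·6² = -498 m; v ends -113 m/s.
12–17 s: v starts -113 m/s; Δx = -113·5 + ½·11·5² = -427.5 m; v ends -58 m/s.
x(17) = 0 + Σ Δx = -1081.5 m.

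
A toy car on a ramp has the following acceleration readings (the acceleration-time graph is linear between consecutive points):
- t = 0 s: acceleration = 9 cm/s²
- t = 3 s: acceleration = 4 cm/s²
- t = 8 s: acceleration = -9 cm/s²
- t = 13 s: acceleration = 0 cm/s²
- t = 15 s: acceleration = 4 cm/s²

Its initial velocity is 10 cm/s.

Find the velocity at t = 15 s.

Δv equals the area under the a-t graph; then v = v₀ + Δv.
0–3 s: ½(9 + 4)(3) = 19.5 cm/s
3–8 s: ½(4 + -9)(5) = -12.5 cm/s
8–13 s: ½(-9 + 0)(5) = -22.5 cm/s
13–15 s: ½(0 + 4)(2) = 4 cm/s
Δv = -11.5 cm/s, so v(15) = 10 + (-11.5) = -1.5 cm/s.

-1.5 cm/s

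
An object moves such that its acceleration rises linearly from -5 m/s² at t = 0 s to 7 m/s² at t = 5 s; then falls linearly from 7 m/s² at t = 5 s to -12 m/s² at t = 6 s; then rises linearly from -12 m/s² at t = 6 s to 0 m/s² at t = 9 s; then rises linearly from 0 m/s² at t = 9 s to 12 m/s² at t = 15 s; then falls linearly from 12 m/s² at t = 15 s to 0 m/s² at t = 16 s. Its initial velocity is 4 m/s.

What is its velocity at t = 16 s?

30.5 m/s

Δv equals the area under the a-t graph; then v = v₀ + Δv.
0–5 s: ½(-5 + 7)(5) = 5 m/s
5–6 s: ½(7 + -12)(1) = -2.5 m/s
6–9 s: ½(-12 + 0)(3) = -18 m/s
9–15 s: ½(0 + 12)(6) = 36 m/s
15–16 s: ½(12 + 0)(1) = 6 m/s
Δv = 26.5 m/s, so v(16) = 4 + (26.5) = 30.5 m/s.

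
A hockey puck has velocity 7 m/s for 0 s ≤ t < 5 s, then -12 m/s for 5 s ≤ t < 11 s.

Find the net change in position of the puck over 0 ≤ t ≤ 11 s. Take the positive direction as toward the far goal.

-37 m

Displacement is the signed area under the v-t curve.
0–5 s: 7 × 5 = 35 m
5–11 s: -12 × 6 = -72 m
Net displacement = -37 m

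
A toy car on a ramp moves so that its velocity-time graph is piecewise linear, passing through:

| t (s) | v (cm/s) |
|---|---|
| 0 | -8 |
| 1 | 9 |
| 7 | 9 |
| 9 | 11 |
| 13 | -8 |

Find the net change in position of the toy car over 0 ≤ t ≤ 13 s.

Net displacement equals the area under the velocity-time graph (areas below the axis count negative).
0–1 s: ½(-8 + 9)(1) = 0.5 cm
1–7 s: 9 × 6 = 54 cm
7–9 s: ½(9 + 11)(2) = 20 cm
9–13 s: ½(11 + -8)(4) = 6 cm
Net displacement = 80.5 cm

80.5 cm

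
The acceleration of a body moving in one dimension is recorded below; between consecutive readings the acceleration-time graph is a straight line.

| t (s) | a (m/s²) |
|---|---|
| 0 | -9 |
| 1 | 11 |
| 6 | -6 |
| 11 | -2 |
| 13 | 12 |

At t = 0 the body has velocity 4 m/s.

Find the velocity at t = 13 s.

7.5 m/s

Δv equals the area under the a-t graph; then v = v₀ + Δv.
0–1 s: ½(-9 + 11)(1) = 1 m/s
1–6 s: ½(11 + -6)(5) = 12.5 m/s
6–11 s: ½(-6 + -2)(5) = -20 m/s
11–13 s: ½(-2 + 12)(2) = 10 m/s
Δv = 3.5 m/s, so v(13) = 4 + (3.5) = 7.5 m/s.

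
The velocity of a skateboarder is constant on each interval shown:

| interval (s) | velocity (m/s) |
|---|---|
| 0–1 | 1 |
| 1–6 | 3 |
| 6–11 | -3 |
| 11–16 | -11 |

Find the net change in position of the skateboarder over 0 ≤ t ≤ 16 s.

Net displacement equals the area under the velocity-time graph (areas below the axis count negative).
0–1 s: 1 × 1 = 1 m
1–6 s: 3 × 5 = 15 m
6–11 s: -3 × 5 = -15 m
11–16 s: -11 × 5 = -55 m
Net displacement = -54 m

-54 m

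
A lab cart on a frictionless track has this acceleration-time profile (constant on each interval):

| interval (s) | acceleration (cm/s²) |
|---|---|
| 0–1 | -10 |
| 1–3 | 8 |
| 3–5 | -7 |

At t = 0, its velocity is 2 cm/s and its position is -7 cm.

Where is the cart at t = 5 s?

-8 cm

On each constant-a segment, Δv = aΔt and Δx = v₀Δt + ½aΔt²; chain segment to segment.
0–1 s: v starts 2 cm/s; Δx = 2·1 + ½·-10·1² = -3 cm; v ends -8 cm/s.
1–3 s: v starts -8 cm/s; Δx = -8·2 + ½·8·2² = 0 cm; v ends 8 cm/s.
3–5 s: v starts 8 cm/s; Δx = 8·2 + ½·-7·2² = 2 cm; v ends -6 cm/s.
x(5) = -7 + Σ Δx = -8 cm.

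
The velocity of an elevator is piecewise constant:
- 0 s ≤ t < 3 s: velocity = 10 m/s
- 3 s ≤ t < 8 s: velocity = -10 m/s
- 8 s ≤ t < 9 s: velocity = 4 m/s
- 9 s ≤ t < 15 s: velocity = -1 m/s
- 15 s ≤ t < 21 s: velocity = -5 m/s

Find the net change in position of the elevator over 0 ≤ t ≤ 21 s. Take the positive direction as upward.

Displacement is the signed area under the v-t curve.
0–3 s: 10 × 3 = 30 m
3–8 s: -10 × 5 = -50 m
8–9 s: 4 × 1 = 4 m
9–15 s: -1 × 6 = -6 m
15–21 s: -5 × 6 = -30 m
Net displacement = -52 m

-52 m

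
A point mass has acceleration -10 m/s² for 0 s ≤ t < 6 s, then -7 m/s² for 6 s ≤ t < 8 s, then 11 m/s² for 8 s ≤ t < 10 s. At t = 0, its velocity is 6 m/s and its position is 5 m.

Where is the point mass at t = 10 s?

-375 m

On each constant-a segment, Δv = aΔt and Δx = v₀Δt + ½aΔt²; chain segment to segment.
0–6 s: v starts 6 m/s; Δx = 6·6 + ½·-10·6² = -144 m; v ends -54 m/s.
6–8 s: v starts -54 m/s; Δx = -54·2 + ½·-7·2² = -122 m; v ends -68 m/s.
8–10 s: v starts -68 m/s; Δx = -68·2 + ½·11·2² = -114 m; v ends -46 m/s.
x(10) = 5 + Σ Δx = -375 m.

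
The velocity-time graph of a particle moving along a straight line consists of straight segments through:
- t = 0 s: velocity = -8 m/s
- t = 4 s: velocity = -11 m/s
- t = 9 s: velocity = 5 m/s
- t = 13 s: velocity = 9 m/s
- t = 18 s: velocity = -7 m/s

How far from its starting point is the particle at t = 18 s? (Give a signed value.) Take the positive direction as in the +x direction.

-20 m

Displacement is the signed area under the v-t curve.
0–4 s: ½(-8 + -11)(4) = -38 m
4–9 s: ½(-11 + 5)(5) = -15 m
9–13 s: ½(5 + 9)(4) = 28 m
13–18 s: ½(9 + -7)(5) = 5 m
Net displacement = -20 m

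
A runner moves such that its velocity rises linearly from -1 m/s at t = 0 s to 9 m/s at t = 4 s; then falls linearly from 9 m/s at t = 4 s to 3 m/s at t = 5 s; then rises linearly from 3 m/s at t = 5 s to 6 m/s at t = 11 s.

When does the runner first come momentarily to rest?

v changes sign on 0–4 s (from -1 to 9); the graph is linear there, so v = 0 at t = 0 + (1)·(4 − 0)/(9 − -1) = 0.4 s.

t = 0.4 s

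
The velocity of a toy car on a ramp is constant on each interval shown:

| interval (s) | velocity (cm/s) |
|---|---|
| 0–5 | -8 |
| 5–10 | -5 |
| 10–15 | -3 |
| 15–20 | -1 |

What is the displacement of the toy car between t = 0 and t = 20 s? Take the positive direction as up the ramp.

Net displacement equals the area under the velocity-time graph (areas below the axis count negative).
0–5 s: -8 × 5 = -40 cm
5–10 s: -5 × 5 = -25 cm
10–15 s: -3 × 5 = -15 cm
15–20 s: -1 × 5 = -5 cm
Net displacement = -85 cm

-85 cm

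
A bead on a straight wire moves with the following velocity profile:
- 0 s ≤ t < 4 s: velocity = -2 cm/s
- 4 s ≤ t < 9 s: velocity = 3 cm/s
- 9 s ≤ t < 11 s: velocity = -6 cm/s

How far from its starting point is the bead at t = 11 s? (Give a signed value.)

-5 cm

Displacement is the signed area under the v-t curve.
0–4 s: -2 × 4 = -8 cm
4–9 s: 3 × 5 = 15 cm
9–11 s: -6 × 2 = -12 cm
Net displacement = -5 cm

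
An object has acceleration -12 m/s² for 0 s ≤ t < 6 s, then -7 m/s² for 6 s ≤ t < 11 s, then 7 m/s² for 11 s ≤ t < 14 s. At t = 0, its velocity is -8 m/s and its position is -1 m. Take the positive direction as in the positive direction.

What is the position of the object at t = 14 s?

-1066 m

On each constant-a segment, Δv = aΔt and Δx = v₀Δt + ½aΔt²; chain segment to segment.
0–6 s: v starts -8 m/s; Δx = -8·6 + ½·-12·6² = -264 m; v ends -80 m/s.
6–11 s: v starts -80 m/s; Δx = -80·5 + ½·-7·5² = -487.5 m; v ends -115 m/s.
11–14 s: v starts -115 m/s; Δx = -115·3 + ½·7·3² = -313.5 m; v ends -94 m/s.
x(14) = -1 + Σ Δx = -1066 m.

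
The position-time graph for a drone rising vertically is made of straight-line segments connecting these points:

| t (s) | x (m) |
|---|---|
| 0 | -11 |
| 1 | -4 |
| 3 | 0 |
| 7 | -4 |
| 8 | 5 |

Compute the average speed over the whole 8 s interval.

Average speed = (total path length)/(elapsed time); on a piecewise-linear x-t graph the path length is Σ|Δx|.
0–1 s: |Δx| = |-4 − -11| = 7 m
1–3 s: |Δx| = |0 − -4| = 4 m
3–7 s: |Δx| = |-4 − 0| = 4 m
7–8 s: |Δx| = |5 − -4| = 9 m
Total path = 24 m; average speed = 24/8 = 3 m/s.

3 m/s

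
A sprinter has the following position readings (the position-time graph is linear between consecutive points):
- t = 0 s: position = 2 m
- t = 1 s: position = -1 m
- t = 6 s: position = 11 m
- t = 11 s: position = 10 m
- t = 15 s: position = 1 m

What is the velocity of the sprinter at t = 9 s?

-0.2 m/s

Velocity is the slope of the x-t graph on 6–11 s: (10 − 11)/(11 − 6) = -0.2 m/s.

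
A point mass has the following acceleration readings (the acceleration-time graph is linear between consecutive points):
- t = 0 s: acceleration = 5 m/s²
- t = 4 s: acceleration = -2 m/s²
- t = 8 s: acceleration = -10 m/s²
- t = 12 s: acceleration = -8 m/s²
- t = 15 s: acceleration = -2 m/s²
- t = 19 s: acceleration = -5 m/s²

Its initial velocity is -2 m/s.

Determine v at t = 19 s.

-85 m/s

Δv equals the area under the a-t graph; then v = v₀ + Δv.
0–4 s: ½(5 + -2)(4) = 6 m/s
4–8 s: ½(-2 + -10)(4) = -24 m/s
8–12 s: ½(-10 + -8)(4) = -36 m/s
12–15 s: ½(-8 + -2)(3) = -15 m/s
15–19 s: ½(-2 + -5)(4) = -14 m/s
Δv = -83 m/s, so v(19) = -2 + (-83) = -85 m/s.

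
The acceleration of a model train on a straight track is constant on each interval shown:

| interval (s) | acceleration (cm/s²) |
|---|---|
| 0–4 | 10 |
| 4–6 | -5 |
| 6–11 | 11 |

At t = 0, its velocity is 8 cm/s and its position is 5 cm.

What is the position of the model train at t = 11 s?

530.5 cm

On each constant-a segment, Δv = aΔt and Δx = v₀Δt + ½aΔt²; chain segment to segment.
0–4 s: v starts 8 cm/s; Δx = 8·4 + ½·10·4² = 112 cm; v ends 48 cm/s.
4–6 s: v starts 48 cm/s; Δx = 48·2 + ½·-5·2² = 86 cm; v ends 38 cm/s.
6–11 s: v starts 38 cm/s; Δx = 38·5 + ½·11·5² = 327.5 cm; v ends 93 cm/s.
x(11) = 5 + Σ Δx = 530.5 cm.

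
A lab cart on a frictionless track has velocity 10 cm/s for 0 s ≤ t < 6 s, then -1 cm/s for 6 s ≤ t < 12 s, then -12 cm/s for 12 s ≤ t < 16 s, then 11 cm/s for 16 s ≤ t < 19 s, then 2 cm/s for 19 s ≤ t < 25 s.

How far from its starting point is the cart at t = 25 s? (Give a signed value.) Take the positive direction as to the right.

51 cm

Displacement is the signed area under the v-t curve.
0–6 s: 10 × 6 = 60 cm
6–12 s: -1 × 6 = -6 cm
12–16 s: -12 × 4 = -48 cm
16–19 s: 11 × 3 = 33 cm
19–25 s: 2 × 6 = 12 cm
Net displacement = 51 cm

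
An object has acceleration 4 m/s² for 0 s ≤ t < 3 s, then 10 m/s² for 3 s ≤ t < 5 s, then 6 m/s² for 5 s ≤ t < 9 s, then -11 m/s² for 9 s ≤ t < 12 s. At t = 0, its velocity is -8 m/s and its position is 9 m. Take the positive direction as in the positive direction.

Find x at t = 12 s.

269.5 m

On each constant-a segment, Δv = aΔt and Δx = v₀Δt + ½aΔt²; chain segment to segment.
0–3 s: v starts -8 m/s; Δx = -8·3 + ½·4·3² = -6 m; v ends 4 m/s.
3–5 s: v starts 4 m/s; Δx = 4·2 + ½·10·2² = 28 m; v ends 24 m/s.
5–9 s: v starts 24 m/s; Δx = 24·4 + ½·6·4² = 144 m; v ends 48 m/s.
9–12 s: v starts 48 m/s; Δx = 48·3 + ½·-11·3² = 94.5 m; v ends 15 m/s.
x(12) = 9 + Σ Δx = 269.5 m.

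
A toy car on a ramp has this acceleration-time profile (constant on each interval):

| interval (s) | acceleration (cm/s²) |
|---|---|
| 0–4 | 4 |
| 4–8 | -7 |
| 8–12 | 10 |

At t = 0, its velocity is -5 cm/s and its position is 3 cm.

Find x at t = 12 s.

15 cm

On each constant-a segment, Δv = aΔt and Δx = v₀Δt + ½aΔt²; chain segment to segment.
0–4 s: v starts -5 cm/s; Δx = -5·4 + ½·4·4² = 12 cm; v ends 11 cm/s.
4–8 s: v starts 11 cm/s; Δx = 11·4 + ½·-7·4² = -12 cm; v ends -17 cm/s.
8–12 s: v starts -17 cm/s; Δx = -17·4 + ½·10·4² = 12 cm; v ends 23 cm/s.
x(12) = 3 + Σ Δx = 15 cm.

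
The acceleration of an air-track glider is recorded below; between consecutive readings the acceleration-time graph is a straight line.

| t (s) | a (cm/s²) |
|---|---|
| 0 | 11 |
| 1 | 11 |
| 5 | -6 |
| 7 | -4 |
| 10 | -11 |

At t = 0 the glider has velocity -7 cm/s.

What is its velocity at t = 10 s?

-18.5 cm/s

Δv equals the area under the a-t graph; then v = v₀ + Δv.
0–1 s: 11 × 1 = 11 cm/s
1–5 s: ½(11 + -6)(4) = 10 cm/s
5–7 s: ½(-6 + -4)(2) = -10 cm/s
7–10 s: ½(-4 + -11)(3) = -22.5 cm/s
Δv = -11.5 cm/s, so v(10) = -7 + (-11.5) = -18.5 cm/s.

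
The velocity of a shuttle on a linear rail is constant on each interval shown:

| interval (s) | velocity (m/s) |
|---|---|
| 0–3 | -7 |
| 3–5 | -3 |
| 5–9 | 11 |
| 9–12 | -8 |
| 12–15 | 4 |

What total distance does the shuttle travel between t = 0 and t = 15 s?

Total distance travelled is ∫|v| dt — sum the magnitudes of each area piece.
0–3 s: |-7| × 3 = 21 m
3–5 s: |-3| × 2 = 6 m
5–9 s: |11| × 4 = 44 m
9–12 s: |-8| × 3 = 24 m
12–15 s: |4| × 3 = 12 m
Total distance = 107 m

107 m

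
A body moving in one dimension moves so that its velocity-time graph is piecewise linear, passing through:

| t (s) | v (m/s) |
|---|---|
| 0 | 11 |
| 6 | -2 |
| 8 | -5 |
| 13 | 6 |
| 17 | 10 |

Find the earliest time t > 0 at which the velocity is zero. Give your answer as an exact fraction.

t = 66/13 s

v changes sign on 0–6 s (from 11 to -2); the graph is linear there, so v = 0 at t = 0 + (-11)·(6 − 0)/(-2 − 11) = 66/13 s.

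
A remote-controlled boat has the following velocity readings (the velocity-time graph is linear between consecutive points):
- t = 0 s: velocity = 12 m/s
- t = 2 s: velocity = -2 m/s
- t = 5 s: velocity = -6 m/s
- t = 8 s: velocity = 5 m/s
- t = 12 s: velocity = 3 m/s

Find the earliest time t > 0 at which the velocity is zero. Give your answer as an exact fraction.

t = 12/7 s

v changes sign on 0–2 s (from 12 to -2); the graph is linear there, so v = 0 at t = 0 + (-12)·(2 − 0)/(-2 − 12) = 12/7 s.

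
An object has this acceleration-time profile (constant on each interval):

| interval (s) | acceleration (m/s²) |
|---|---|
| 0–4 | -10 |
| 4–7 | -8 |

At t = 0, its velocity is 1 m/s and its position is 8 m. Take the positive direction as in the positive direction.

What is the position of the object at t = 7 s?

-221 m

On each constant-a segment, Δv = aΔt and Δx = v₀Δt + ½aΔt²; chain segment to segment.
0–4 s: v starts 1 m/s; Δx = 1·4 + ½·-10·4² = -76 m; v ends -39 m/s.
4–7 s: v starts -39 m/s; Δx = -39·3 + ½·-8·3² = -153 m; v ends -63 m/s.
x(7) = 8 + Σ Δx = -221 m.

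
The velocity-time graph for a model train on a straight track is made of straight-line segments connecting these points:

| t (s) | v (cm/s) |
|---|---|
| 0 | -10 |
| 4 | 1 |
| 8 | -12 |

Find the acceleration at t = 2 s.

Acceleration is the slope of the v-t graph on 0–4 s: (1 − -10)/(4 − 0) = 2.75 cm/s².

2.75 cm/s²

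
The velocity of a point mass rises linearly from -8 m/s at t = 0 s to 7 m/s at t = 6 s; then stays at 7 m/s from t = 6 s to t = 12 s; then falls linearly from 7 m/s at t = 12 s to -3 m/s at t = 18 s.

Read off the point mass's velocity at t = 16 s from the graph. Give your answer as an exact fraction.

1/3 m/s

On 12–18 s the graph is linear from 7 to -3 m/s: v(16) = 7 + (-3 − 7)·(16 − 12)/(18 − 12) = 1/3 m/s.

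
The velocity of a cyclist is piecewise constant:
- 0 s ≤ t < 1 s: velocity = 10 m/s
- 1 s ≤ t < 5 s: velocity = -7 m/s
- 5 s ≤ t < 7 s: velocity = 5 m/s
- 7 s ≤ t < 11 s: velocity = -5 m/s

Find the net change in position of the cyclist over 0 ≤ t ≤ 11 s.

-28 m

Displacement is the signed area under the v-t curve.
0–1 s: 10 × 1 = 10 m
1–5 s: -7 × 4 = -28 m
5–7 s: 5 × 2 = 10 m
7–11 s: -5 × 4 = -20 m
Net displacement = -28 m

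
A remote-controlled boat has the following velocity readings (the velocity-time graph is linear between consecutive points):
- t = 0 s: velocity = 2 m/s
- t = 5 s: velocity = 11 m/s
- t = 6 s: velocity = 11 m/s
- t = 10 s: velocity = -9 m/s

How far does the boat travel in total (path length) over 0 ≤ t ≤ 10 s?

63.7 m

Distance (not displacement) is the total path length: add the absolute areas under v-t.
0–5 s: |½(2 + 11)(5)| = 32.5 m
5–6 s: |11| × 1 = 11 m
6–10 s: v = 0 at t = 8.2 s; triangle areas 12.1 + 8.1 = 20.2 m
Total distance = 63.7 m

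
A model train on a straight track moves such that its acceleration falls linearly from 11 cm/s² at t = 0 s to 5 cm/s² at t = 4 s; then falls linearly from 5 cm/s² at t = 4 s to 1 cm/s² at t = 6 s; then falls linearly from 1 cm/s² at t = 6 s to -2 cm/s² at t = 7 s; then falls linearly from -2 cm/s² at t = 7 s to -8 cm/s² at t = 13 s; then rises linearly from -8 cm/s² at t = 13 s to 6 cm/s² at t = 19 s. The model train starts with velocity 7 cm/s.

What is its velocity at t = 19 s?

8.5 cm/s

Δv equals the area under the a-t graph; then v = v₀ + Δv.
0–4 s: ½(11 + 5)(4) = 32 cm/s
4–6 s: ½(5 + 1)(2) = 6 cm/s
6–7 s: ½(1 + -2)(1) = -0.5 cm/s
7–13 s: ½(-2 + -8)(6) = -30 cm/s
13–19 s: ½(-8 + 6)(6) = -6 cm/s
Δv = 1.5 cm/s, so v(19) = 7 + (1.5) = 8.5 cm/s.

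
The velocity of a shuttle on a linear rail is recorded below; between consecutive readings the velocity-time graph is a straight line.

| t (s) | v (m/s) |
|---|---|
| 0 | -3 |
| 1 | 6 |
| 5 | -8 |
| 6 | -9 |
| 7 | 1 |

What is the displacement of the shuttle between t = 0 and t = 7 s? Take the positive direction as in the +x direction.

Displacement is the signed area under the v-t curve.
0–1 s: ½(-3 + 6)(1) = 1.5 m
1–5 s: ½(6 + -8)(4) = -4 m
5–6 s: ½(-8 + -9)(1) = -8.5 m
6–7 s: ½(-9 + 1)(1) = -4 m
Net displacement = -15 m

-15 m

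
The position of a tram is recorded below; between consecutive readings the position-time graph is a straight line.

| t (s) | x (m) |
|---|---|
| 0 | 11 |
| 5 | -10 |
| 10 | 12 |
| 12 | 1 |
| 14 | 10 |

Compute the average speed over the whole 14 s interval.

Average speed = (total path length)/(elapsed time); on a piecewise-linear x-t graph the path length is Σ|Δx|.
0–5 s: |Δx| = |-10 − 11| = 21 m
5–10 s: |Δx| = |12 − -10| = 22 m
10–12 s: |Δx| = |1 − 12| = 11 m
12–14 s: |Δx| = |10 − 1| = 9 m
Total path = 63 m; average speed = 63/14 = 4.5 m/s.

4.5 m/s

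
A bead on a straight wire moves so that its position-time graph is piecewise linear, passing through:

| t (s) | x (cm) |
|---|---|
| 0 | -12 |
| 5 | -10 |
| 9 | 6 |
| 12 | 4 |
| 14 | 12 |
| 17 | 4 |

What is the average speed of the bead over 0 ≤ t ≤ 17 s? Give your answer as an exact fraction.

36/17 cm/s

Average speed = (total path length)/(elapsed time); on a piecewise-linear x-t graph the path length is Σ|Δx|.
0–5 s: |Δx| = |-10 − -12| = 2 cm
5–9 s: |Δx| = |6 − -10| = 16 cm
9–12 s: |Δx| = |4 − 6| = 2 cm
12–14 s: |Δx| = |12 − 4| = 8 cm
14–17 s: |Δx| = |4 − 12| = 8 cm
Total path = 36 cm; average speed = 36/17 = 36/17 cm/s.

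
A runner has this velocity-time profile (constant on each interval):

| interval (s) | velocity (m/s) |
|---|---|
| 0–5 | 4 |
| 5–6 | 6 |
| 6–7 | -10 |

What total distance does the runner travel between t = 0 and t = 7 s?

36 m

Distance (not displacement) is the total path length: add the absolute areas under v-t.
0–5 s: |4| × 5 = 20 m
5–6 s: |6| × 1 = 6 m
6–7 s: |-10| × 1 = 10 m
Total distance = 36 m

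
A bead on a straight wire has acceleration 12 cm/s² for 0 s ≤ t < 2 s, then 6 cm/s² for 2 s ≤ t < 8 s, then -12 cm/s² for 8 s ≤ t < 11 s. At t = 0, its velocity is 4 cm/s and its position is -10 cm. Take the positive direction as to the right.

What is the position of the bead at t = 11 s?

On each constant-a segment, Δv = aΔt and Δx = v₀Δt + ½aΔt²; chain segment to segment.
0–2 s: v starts 4 cm/s; Δx = 4·2 + ½·12·2² = 32 cm; v ends 28 cm/s.
2–8 s: v starts 28 cm/s; Δx = 28·6 + ½·6·6² = 276 cm; v ends 64 cm/s.
8–11 s: v starts 64 cm/s; Δx = 64·3 + ½·-12·3² = 138 cm; v ends 28 cm/s.
x(11) = -10 + Σ Δx = 436 cm.

436 cm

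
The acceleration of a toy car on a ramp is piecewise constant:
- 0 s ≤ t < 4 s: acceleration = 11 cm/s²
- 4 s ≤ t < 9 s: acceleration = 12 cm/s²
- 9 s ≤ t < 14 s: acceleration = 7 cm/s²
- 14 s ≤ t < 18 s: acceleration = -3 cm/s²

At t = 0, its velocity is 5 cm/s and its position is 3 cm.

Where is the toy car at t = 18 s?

On each constant-a segment, Δv = aΔt and Δx = v₀Δt + ½aΔt²; chain segment to segment.
0–4 s: v starts 5 cm/s; Δx = 5·4 + ½·11·4² = 108 cm; v ends 49 cm/s.
4–9 s: v starts 49 cm/s; Δx = 49·5 + ½·12·5² = 395 cm; v ends 109 cm/s.
9–14 s: v starts 109 cm/s; Δx = 109·5 + ½·7·5² = 632.5 cm; v ends 144 cm/s.
14–18 s: v starts 144 cm/s; Δx = 144·4 + ½·-3·4² = 552 cm; v ends 132 cm/s.
x(18) = 3 + Σ Δx = 1690.5 cm.

1690.5 cm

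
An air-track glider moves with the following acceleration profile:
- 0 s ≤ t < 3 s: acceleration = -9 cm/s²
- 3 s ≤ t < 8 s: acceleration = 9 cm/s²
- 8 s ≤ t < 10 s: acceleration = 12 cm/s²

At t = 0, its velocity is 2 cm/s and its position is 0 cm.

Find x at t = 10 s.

On each constant-a segment, Δv = aΔt and Δx = v₀Δt + ½aΔt²; chain segment to segment.
0–3 s: v starts 2 cm/s; Δx = 2·3 + ½·-9·3² = -34.5 cm; v ends -25 cm/s.
3–8 s: v starts -25 cm/s; Δx = -25·5 + ½·9·5² = -12.5 cm; v ends 20 cm/s.
8–10 s: v starts 20 cm/s; Δx = 20·2 + ½·12·2² = 64 cm; v ends 44 cm/s.
x(10) = 0 + Σ Δx = 17 cm.

17 cm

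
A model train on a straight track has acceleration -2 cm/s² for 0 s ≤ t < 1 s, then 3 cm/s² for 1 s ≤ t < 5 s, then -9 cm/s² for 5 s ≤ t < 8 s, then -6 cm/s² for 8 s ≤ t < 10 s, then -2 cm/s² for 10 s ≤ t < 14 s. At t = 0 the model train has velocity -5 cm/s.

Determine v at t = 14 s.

-42 cm/s

Δv equals the area under the a-t graph; then v = v₀ + Δv.
0–1 s: -2 × 1 = -2 cm/s
1–5 s: 3 × 4 = 12 cm/s
5–8 s: -9 × 3 = -27 cm/s
8–10 s: -6 × 2 = -12 cm/s
10–14 s: -2 × 4 = -8 cm/s
Δv = -37 cm/s, so v(14) = -5 + (-37) = -42 cm/s.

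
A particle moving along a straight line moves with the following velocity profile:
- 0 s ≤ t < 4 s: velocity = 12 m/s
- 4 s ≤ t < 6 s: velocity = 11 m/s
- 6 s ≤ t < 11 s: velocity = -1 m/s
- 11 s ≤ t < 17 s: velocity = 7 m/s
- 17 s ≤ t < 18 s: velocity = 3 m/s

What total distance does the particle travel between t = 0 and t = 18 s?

Total distance travelled is ∫|v| dt — sum the magnitudes of each area piece.
0–4 s: |12| × 4 = 48 m
4–6 s: |11| × 2 = 22 m
6–11 s: |-1| × 5 = 5 m
11–17 s: |7| × 6 = 42 m
17–18 s: |3| × 1 = 3 m
Total distance = 120 m

120 m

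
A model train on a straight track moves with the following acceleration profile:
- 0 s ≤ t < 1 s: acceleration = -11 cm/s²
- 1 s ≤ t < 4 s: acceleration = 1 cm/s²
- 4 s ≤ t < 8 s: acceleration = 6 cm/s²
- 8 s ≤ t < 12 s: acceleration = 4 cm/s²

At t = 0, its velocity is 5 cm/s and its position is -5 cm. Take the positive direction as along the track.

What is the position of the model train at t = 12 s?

On each constant-a segment, Δv = aΔt and Δx = v₀Δt + ½aΔt²; chain segment to segment.
0–1 s: v starts 5 cm/s; Δx = 5·1 + ½·-11·1² = -0.5 cm; v ends -6 cm/s.
1–4 s: v starts -6 cm/s; Δx = -6·3 + ½·1·3² = -13.5 cm; v ends -3 cm/s.
4–8 s: v starts -3 cm/s; Δx = -3·4 + ½·6·4² = 36 cm; v ends 21 cm/s.
8–12 s: v starts 21 cm/s; Δx = 21·4 + ½·4·4² = 116 cm; v ends 37 cm/s.
x(12) = -5 + Σ Δx = 133 cm.

133 cm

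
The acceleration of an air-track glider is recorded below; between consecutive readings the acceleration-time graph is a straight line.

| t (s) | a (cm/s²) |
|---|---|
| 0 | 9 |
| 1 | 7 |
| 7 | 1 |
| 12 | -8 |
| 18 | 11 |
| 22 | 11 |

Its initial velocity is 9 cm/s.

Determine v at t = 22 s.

76.5 cm/s

Δv equals the area under the a-t graph; then v = v₀ + Δv.
0–1 s: ½(9 + 7)(1) = 8 cm/s
1–7 s: ½(7 + 1)(6) = 24 cm/s
7–12 s: ½(1 + -8)(5) = -17.5 cm/s
12–18 s: ½(-8 + 11)(6) = 9 cm/s
18–22 s: 11 × 4 = 44 cm/s
Δv = 67.5 cm/s, so v(22) = 9 + (67.5) = 76.5 cm/s.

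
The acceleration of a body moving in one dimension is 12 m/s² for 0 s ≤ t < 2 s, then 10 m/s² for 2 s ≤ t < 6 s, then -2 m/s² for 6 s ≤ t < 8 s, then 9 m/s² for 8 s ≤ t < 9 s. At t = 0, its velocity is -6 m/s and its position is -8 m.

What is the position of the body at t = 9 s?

On each constant-a segment, Δv = aΔt and Δx = v₀Δt + ½aΔt²; chain segment to segment.
0–2 s: v starts -6 m/s; Δx = -6·2 + ½·12·2² = 12 m; v ends 18 m/s.
2–6 s: v starts 18 m/s; Δx = 18·4 + ½·10·4² = 152 m; v ends 58 m/s.
6–8 s: v starts 58 m/s; Δx = 58·2 + ½·-2·2² = 112 m; v ends 54 m/s.
8–9 s: v starts 54 m/s; Δx = 54·1 + ½·9·1² = 58.5 m; v ends 63 m/s.
x(9) = -8 + Σ Δx = 326.5 m.

326.5 m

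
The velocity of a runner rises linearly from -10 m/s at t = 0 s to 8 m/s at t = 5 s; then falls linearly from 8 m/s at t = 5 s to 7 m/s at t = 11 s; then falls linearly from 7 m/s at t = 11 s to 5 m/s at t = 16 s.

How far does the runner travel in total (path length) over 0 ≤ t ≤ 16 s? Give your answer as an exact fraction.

880/9 m

Total distance travelled is ∫|v| dt — sum the magnitudes of each area piece.
0–5 s: v = 0 at t = 25/9 s; triangle areas 125/9 + 80/9 = 205/9 m
5–11 s: |½(8 + 7)(6)| = 45 m
11–16 s: |½(7 + 5)(5)| = 30 m
Total distance = 880/9 m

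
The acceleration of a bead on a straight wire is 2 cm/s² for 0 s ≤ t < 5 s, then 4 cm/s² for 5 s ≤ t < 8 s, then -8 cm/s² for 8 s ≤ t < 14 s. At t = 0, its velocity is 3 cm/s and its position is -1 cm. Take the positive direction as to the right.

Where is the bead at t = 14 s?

102 cm

On each constant-a segment, Δv = aΔt and Δx = v₀Δt + ½aΔt²; chain segment to segment.
0–5 s: v starts 3 cm/s; Δx = 3·5 + ½·2·5² = 40 cm; v ends 13 cm/s.
5–8 s: v starts 13 cm/s; Δx = 13·3 + ½·4·3² = 57 cm; v ends 25 cm/s.
8–14 s: v starts 25 cm/s; Δx = 25·6 + ½·-8·6² = 6 cm; v ends -23 cm/s.
x(14) = -1 + Σ Δx = 102 cm.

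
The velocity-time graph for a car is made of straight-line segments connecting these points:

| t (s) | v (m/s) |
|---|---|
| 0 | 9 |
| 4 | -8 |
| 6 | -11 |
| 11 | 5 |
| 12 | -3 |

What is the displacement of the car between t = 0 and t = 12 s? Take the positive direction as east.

-31 m

Net displacement equals the area under the velocity-time graph (areas below the axis count negative).
0–4 s: ½(9 + -8)(4) = 2 m
4–6 s: ½(-8 + -11)(2) = -19 m
6–11 s: ½(-11 + 5)(5) = -15 m
11–12 s: ½(5 + -3)(1) = 1 m
Net displacement = -31 m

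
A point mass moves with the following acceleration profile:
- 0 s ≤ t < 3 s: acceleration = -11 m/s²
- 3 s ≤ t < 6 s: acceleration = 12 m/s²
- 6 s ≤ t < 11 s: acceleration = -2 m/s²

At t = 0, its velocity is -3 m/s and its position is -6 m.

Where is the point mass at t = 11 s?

-143.5 m

On each constant-a segment, Δv = aΔt and Δx = v₀Δt + ½aΔt²; chain segment to segment.
0–3 s: v starts -3 m/s; Δx = -3·3 + ½·-11·3² = -58.5 m; v ends -36 m/s.
3–6 s: v starts -36 m/s; Δx = -36·3 + ½·12·3² = -54 m; v ends 0 m/s.
6–11 s: v starts 0 m/s; Δx = 0·5 + ½·-2·5² = -25 m; v ends -10 m/s.
x(11) = -6 + Σ Δx = -143.5 m.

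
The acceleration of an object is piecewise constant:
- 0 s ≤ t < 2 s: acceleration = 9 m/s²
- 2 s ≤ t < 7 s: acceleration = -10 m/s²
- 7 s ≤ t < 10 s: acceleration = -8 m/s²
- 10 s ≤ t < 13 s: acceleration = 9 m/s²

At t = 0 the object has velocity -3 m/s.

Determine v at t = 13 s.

Δv equals the area under the a-t graph; then v = v₀ + Δv.
0–2 s: 9 × 2 = 18 m/s
2–7 s: -10 × 5 = -50 m/s
7–10 s: -8 × 3 = -24 m/s
10–13 s: 9 × 3 = 27 m/s
Δv = -29 m/s, so v(13) = -3 + (-29) = -32 m/s.

-32 m/s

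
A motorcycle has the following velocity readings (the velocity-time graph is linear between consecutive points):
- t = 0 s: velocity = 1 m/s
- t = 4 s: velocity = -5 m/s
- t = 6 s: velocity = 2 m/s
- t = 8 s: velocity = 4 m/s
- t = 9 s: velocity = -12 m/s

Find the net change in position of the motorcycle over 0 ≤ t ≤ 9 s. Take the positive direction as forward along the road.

-9 m

Net displacement equals the area under the velocity-time graph (areas below the axis count negative).
0–4 s: ½(1 + -5)(4) = -8 m
4–6 s: ½(-5 + 2)(2) = -3 m
6–8 s: ½(2 + 4)(2) = 6 m
8–9 s: ½(4 + -12)(1) = -4 m
Net displacement = -9 m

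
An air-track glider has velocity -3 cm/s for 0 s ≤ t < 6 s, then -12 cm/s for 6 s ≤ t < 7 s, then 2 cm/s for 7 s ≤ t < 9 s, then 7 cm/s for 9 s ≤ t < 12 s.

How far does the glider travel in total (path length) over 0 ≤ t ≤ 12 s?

Total distance travelled is ∫|v| dt — sum the magnitudes of each area piece.
0–6 s: |-3| × 6 = 18 cm
6–7 s: |-12| × 1 = 12 cm
7–9 s: |2| × 2 = 4 cm
9–12 s: |7| × 3 = 21 cm
Total distance = 55 cm

55 cm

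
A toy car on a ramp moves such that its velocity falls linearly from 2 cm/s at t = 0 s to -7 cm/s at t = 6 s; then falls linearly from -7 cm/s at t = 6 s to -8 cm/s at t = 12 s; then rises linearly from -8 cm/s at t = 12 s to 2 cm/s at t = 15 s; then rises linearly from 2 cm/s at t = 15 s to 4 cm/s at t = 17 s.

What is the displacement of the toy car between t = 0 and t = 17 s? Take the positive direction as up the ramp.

Net displacement equals the area under the velocity-time graph (areas below the axis count negative).
0–6 s: ½(2 + -7)(6) = -15 cm
6–12 s: ½(-7 + -8)(6) = -45 cm
12–15 s: ½(-8 + 2)(3) = -9 cm
15–17 s: ½(2 + 4)(2) = 6 cm
Net displacement = -63 cm

-63 cm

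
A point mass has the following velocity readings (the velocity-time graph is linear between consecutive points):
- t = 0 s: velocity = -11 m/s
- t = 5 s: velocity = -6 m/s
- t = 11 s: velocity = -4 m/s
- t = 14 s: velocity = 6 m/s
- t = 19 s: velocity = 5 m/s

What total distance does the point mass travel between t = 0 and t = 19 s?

Distance (not displacement) is the total path length: add the absolute areas under v-t.
0–5 s: |½(-11 + -6)(5)| = 42.5 m
5–11 s: |½(-6 + -4)(6)| = 30 m
11–14 s: v = 0 at t = 12.2 s; triangle areas 2.4 + 5.4 = 7.8 m
14–19 s: |½(6 + 5)(5)| = 27.5 m
Total distance = 107.8 m

107.8 m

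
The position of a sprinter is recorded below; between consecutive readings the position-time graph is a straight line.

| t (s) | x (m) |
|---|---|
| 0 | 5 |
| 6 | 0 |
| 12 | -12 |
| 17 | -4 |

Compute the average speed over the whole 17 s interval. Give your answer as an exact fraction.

25/17 m/s

Average speed = (total path length)/(elapsed time); on a piecewise-linear x-t graph the path length is Σ|Δx|.
0–6 s: |Δx| = |0 − 5| = 5 m
6–12 s: |Δx| = |-12 − 0| = 12 m
12–17 s: |Δx| = |-4 − -12| = 8 m
Total path = 25 m; average speed = 25/17 = 25/17 m/s.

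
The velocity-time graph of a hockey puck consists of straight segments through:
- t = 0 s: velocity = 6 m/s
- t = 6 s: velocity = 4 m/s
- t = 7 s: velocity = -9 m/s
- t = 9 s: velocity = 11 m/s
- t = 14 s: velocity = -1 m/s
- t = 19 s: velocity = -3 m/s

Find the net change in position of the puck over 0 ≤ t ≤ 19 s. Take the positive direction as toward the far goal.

Net displacement equals the area under the velocity-time graph (areas below the axis count negative).
0–6 s: ½(6 + 4)(6) = 30 m
6–7 s: ½(4 + -9)(1) = -2.5 m
7–9 s: ½(-9 + 11)(2) = 2 m
9–14 s: ½(11 + -1)(5) = 25 m
14–19 s: ½(-1 + -3)(5) = -10 m
Net displacement = 44.5 m

44.5 m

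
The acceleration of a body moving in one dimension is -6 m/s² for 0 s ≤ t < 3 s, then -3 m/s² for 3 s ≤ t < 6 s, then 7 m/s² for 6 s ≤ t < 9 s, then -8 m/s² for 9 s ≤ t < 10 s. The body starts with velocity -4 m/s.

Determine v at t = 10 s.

-18 m/s

Δv equals the area under the a-t graph; then v = v₀ + Δv.
0–3 s: -6 × 3 = -18 m/s
3–6 s: -3 × 3 = -9 m/s
6–9 s: 7 × 3 = 21 m/s
9–10 s: -8 × 1 = -8 m/s
Δv = -14 m/s, so v(10) = -4 + (-14) = -18 m/s.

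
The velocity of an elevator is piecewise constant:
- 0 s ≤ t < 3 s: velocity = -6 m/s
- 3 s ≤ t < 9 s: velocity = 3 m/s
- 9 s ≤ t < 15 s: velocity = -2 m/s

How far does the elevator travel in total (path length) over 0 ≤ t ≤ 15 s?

Total distance travelled is ∫|v| dt — sum the magnitudes of each area piece.
0–3 s: |-6| × 3 = 18 m
3–9 s: |3| × 6 = 18 m
9–15 s: |-2| × 6 = 12 m
Total distance = 48 m

48 m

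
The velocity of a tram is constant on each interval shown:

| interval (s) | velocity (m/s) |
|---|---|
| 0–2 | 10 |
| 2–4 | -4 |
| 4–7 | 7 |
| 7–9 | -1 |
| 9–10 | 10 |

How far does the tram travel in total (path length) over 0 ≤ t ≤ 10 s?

61 m

Total distance travelled is ∫|v| dt — sum the magnitudes of each area piece.
0–2 s: |10| × 2 = 20 m
2–4 s: |-4| × 2 = 8 m
4–7 s: |7| × 3 = 21 m
7–9 s: |-1| × 2 = 2 m
9–10 s: |10| × 1 = 10 m
Total distance = 61 m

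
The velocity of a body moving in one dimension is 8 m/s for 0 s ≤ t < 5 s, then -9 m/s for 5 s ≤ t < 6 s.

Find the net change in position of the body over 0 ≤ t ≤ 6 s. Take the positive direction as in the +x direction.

31 m

Net displacement equals the area under the velocity-time graph (areas below the axis count negative).
0–5 s: 8 × 5 = 40 m
5–6 s: -9 × 1 = -9 m
Net displacement = 31 m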